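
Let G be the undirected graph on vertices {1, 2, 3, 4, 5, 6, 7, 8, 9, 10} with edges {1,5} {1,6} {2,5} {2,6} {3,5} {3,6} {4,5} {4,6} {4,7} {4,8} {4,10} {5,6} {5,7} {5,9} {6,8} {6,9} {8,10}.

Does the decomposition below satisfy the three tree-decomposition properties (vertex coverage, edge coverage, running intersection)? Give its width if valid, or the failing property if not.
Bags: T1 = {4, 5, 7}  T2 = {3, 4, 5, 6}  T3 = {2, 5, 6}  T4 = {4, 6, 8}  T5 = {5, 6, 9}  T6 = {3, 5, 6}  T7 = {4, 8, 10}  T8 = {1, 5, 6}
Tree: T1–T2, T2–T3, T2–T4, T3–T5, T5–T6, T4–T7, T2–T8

No — bags containing vertex 3 are not connected in the tree.

A tree decomposition must satisfy three properties: every vertex lies in some bag; for every edge, both endpoints lie together in some bag; and for every vertex, the bags containing it form a connected subtree. Here bags containing vertex 3 are not connected in the tree, so the decomposition is invalid.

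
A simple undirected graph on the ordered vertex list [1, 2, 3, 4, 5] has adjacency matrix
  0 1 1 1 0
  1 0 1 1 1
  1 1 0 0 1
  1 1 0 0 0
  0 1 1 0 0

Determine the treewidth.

2

A width-2 tree decomposition is:
Bags: B1 = {1, 2, 3}  B2 = {2, 3, 5}  B3 = {1, 2, 4}
Tree: B1–B2, B1–B3
Each bag holds 3 vertices, so the decomposition has width 2, which upper-bounds the treewidth. On the other hand G contains the 3-clique {1, 2, 3}. A clique must lie in a single bag of any decomposition, so no decomposition can have width below 2. Combining the bounds, tw(G) = 2.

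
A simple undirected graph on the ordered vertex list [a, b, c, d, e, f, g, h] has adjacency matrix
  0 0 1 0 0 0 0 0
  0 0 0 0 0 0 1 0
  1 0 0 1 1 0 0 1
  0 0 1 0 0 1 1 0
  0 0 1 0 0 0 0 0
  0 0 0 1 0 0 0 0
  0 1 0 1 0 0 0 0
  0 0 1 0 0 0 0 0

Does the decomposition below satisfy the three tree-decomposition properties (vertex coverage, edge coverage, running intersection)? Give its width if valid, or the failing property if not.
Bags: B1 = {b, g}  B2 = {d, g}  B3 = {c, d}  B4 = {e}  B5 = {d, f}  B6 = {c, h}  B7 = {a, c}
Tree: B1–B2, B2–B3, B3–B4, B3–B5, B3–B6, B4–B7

A tree decomposition must satisfy three properties: every vertex lies in some bag; for every edge, both endpoints lie together in some bag; and for every vertex, the bags containing it form a connected subtree. Here edge (c,e) lies in no bag, so the decomposition is invalid.

No — edge (c,e) lies in no bag.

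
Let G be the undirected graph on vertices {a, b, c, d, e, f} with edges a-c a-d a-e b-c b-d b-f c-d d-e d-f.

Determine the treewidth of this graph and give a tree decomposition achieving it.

The largest bag has 3 vertices, giving width 2; this decomposition certifies tw(G) ≤ 2. For the lower bound, the 3 vertices {a, d, e} are pairwise adjacent, and any tree decomposition puts a clique entirely inside one bag — forcing width ≥ 2. Hence tw(G) = 2 exactly.

Treewidth 2.
One such decomposition:
Bags: B1 = {a, c, d}  B2 = {b, c, d}  B3 = {a, d, e}  B4 = {b, d, f}
Tree: B1–B2, B1–B3, B2–B4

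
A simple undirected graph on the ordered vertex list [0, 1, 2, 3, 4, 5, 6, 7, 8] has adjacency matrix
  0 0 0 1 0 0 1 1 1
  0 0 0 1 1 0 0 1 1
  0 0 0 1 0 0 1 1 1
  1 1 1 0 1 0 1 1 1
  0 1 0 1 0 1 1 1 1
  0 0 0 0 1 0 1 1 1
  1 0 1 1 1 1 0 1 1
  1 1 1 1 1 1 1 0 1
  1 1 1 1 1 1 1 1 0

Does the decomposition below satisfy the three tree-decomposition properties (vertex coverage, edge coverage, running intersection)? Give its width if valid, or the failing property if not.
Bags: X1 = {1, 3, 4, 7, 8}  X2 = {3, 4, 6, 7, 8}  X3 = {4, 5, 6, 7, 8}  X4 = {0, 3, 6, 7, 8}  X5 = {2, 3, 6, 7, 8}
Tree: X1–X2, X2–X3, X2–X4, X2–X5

Checking the three conditions: (i) the bags cover all of {0, 1, 2, 3, 4, 5, 6, 7, 8}; (ii) for each edge, some bag contains both endpoints; (iii) the bags containing any fixed vertex form a subtree. All hold, so the decomposition is valid with width 5 − 1 = 4.

Yes; width 4.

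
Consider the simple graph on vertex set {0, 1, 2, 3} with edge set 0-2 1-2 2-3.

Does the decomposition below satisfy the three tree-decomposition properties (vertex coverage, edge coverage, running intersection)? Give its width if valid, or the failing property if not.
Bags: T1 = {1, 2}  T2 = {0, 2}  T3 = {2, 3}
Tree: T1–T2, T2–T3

Yes; width 1.

Checking the three conditions: (i) the bags cover all of {0, 1, 2, 3}; (ii) for each edge, some bag contains both endpoints; (iii) the bags containing any fixed vertex form a subtree. All hold, so the decomposition is valid with width 2 − 1 = 1.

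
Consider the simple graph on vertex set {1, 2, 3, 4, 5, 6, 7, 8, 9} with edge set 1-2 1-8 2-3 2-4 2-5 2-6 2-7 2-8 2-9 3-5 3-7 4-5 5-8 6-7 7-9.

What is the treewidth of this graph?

2

A width-2 tree decomposition is:
Bags: B1 = {2, 4, 5}  B2 = {2, 3, 5}  B3 = {2, 5, 8}  B4 = {2, 3, 7}  B5 = {1, 2, 8}  B6 = {2, 6, 7}  B7 = {2, 7, 9}
Tree: B1–B2, B1–B3, B2–B4, B3–B5, B4–B6, B4–B7
Every bag has size at most 3, so the width is 3 − 1 = 2 and tw(G) ≤ 2. On the other hand G contains the 3-clique {1, 2, 8}. A clique must lie in a single bag of any decomposition, so no decomposition can have width below 2. The upper and lower bounds meet at 2, so that is the treewidth.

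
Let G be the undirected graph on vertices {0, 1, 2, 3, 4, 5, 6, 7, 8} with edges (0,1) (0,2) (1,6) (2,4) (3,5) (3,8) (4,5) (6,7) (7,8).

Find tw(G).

2

A width-2 tree decomposition is:
Bags: B1 = {0, 1, 2}  B2 = {1, 2, 4}  B3 = {1, 4, 5}  B4 = {1, 3, 5}  B5 = {1, 3, 8}  B6 = {1, 7, 8}  B7 = {1, 6, 7}
Tree: B1–B2, B2–B3, B3–B4, B4–B5, B5–B6, B6–B7
Every bag has size at most 3, so the width is 3 − 1 = 2 and tw(G) ≤ 2. For the lower bound, G contains the cycle 1–0–2–4–5–3–8–7–6–1, so G is not a forest; only forests have treewidth ≤ 1, hence tw(G) ≥ 2. The upper and lower bounds meet at 2, so that is the treewidth.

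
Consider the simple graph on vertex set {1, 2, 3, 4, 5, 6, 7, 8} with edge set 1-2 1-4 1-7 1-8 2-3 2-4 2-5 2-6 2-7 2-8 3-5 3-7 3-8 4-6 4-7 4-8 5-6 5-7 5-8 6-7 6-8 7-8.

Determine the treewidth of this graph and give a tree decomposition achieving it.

Treewidth 4.
Bags: B1 = {2, 4, 6, 7, 8}  B2 = {2, 5, 6, 7, 8}  B3 = {2, 3, 5, 7, 8}  B4 = {1, 2, 4, 7, 8}
Tree: B1–B2, B2–B3, B1–B4

The largest bag has 5 vertices, giving width 4; this decomposition certifies tw(G) ≤ 4. For the lower bound, the 5 vertices {2, 3, 5, 7, 8} are pairwise adjacent, and any tree decomposition puts a clique entirely inside one bag — forcing width ≥ 4. Therefore the treewidth is 4.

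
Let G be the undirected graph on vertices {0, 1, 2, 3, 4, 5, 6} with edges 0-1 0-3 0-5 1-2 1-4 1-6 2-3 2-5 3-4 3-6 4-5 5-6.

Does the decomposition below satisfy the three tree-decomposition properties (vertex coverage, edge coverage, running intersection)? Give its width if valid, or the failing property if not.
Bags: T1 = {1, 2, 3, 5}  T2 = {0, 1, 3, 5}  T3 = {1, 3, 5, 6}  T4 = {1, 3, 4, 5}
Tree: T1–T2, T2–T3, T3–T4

Vertex coverage: the bags together contain {0, 1, 2, 3, 4, 5, 6}, the full vertex set. Edge coverage: each edge of G has both endpoints in at least one bag. Running intersection: for every vertex, the bags containing it form a connected subtree. All three properties hold, so this is a valid tree decomposition of width max|bag| − 1 = 3, and hence tw(G) ≤ 3.

Yes; width 3.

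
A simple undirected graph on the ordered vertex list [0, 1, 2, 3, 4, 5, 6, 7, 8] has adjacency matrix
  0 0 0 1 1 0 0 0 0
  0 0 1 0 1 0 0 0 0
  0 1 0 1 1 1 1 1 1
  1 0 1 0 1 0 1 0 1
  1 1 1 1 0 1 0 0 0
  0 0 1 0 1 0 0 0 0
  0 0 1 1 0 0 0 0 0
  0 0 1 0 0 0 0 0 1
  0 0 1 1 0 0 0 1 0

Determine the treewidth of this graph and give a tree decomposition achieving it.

Treewidth 2.
One optimal decomposition is:
Bags: B1 = {2, 3, 8}  B2 = {2, 7, 8}  B3 = {2, 3, 4}  B4 = {1, 2, 4}  B5 = {2, 3, 6}  B6 = {2, 4, 5}  B7 = {0, 3, 4}
Tree: B1–B2, B1–B3, B3–B4, B3–B5, B4–B6, B3–B7

The largest bag has 3 vertices, giving width 2; this decomposition certifies tw(G) ≤ 2. On the other hand G contains the 3-clique {0, 3, 4}. A clique must lie in a single bag of any decomposition, so no decomposition can have width below 2. The upper and lower bounds meet at 2, so that is the treewidth.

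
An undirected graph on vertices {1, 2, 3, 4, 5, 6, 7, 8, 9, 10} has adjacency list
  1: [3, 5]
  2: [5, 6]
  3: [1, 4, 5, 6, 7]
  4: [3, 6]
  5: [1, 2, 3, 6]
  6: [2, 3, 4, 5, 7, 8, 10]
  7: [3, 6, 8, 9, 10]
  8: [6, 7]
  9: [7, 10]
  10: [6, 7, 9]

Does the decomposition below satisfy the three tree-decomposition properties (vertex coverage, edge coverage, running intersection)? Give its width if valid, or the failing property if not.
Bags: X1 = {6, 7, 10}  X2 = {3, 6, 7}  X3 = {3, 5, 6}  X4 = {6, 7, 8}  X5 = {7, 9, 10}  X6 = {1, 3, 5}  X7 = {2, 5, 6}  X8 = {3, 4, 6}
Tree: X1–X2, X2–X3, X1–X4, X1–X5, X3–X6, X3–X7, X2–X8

Every vertex of G appears in some bag (union = {1, 2, 3, 4, 5, 6, 7, 8, 9, 10}); every edge is covered by a bag; and for each vertex v the set of bags containing v is connected in the bag tree. The decomposition is therefore valid. The largest bag has 3 vertices, so the width is 2.

Yes; width 2.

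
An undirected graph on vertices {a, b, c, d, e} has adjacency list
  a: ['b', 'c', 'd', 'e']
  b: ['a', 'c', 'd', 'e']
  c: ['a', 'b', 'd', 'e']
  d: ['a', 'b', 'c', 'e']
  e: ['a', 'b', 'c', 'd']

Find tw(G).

A width-4 tree decomposition is:
Bags: B1 = {a, b, c, d, e}
Tree: (single bag)
A single bag containing all 5 vertices is trivially a valid decomposition of width 4. Conversely, {a, b, c, d, e} is a clique of size 5, and the vertices of any clique must share a bag in every tree decomposition; so some bag has ≥ 5 vertices and tw(G) ≥ 4. Combining the bounds, tw(G) = 4.

4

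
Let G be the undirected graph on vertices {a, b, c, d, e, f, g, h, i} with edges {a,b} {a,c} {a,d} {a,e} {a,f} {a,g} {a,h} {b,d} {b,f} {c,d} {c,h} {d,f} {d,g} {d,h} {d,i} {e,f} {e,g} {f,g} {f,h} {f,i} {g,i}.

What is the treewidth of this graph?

3

A width-3 tree decomposition is:
Bags: B1 = {a, d, f, g}  B2 = {d, f, g, i}  B3 = {a, d, f, h}  B4 = {a, c, d, h}  B5 = {a, e, f, g}  B6 = {a, b, d, f}
Tree: B1–B2, B1–B3, B3–B4, B1–B5, B1–B6
Each bag holds 4 vertices, so the decomposition has width 3, which upper-bounds the treewidth. On the other hand G contains the 4-clique {a, c, d, h}. A clique must lie in a single bag of any decomposition, so no decomposition can have width below 3. Combining the bounds, tw(G) = 3.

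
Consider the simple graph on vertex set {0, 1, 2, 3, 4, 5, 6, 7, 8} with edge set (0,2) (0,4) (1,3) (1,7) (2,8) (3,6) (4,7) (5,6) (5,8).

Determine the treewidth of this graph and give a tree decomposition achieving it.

Treewidth 2.
Bags: B1 = {3, 5, 6}  B2 = {3, 5, 8}  B3 = {2, 3, 8}  B4 = {0, 2, 3}  B5 = {0, 3, 4}  B6 = {3, 4, 7}  B7 = {1, 3, 7}
Tree: B1–B2, B2–B3, B3–B4, B4–B5, B5–B6, B6–B7

Every bag has size at most 3, so the width is 3 − 1 = 2 and tw(G) ≤ 2. Since 3–6–5–8–2–0–4–7–1–3 is a cycle in G, G is not acyclic. Forests are exactly the graphs of treewidth ≤ 1, so tw(G) ≥ 2. Therefore the treewidth is 2.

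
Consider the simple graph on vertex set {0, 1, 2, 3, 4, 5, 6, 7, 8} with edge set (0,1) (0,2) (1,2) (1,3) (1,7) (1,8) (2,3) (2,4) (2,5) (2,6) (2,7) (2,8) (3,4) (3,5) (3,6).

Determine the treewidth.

2

A width-2 tree decomposition is:
Bags: B1 = {2, 3, 5}  B2 = {2, 3, 4}  B3 = {1, 2, 3}  B4 = {1, 2, 8}  B5 = {2, 3, 6}  B6 = {1, 2, 7}  B7 = {0, 1, 2}
Tree: B1–B2, B2–B3, B3–B4, B2–B5, B3–B6, B4–B7
Every bag has size at most 3, so the width is 3 − 1 = 2 and tw(G) ≤ 2. On the other hand G contains the 3-clique {0, 1, 2}. A clique must lie in a single bag of any decomposition, so no decomposition can have width below 2. The upper and lower bounds meet at 2, so that is the treewidth.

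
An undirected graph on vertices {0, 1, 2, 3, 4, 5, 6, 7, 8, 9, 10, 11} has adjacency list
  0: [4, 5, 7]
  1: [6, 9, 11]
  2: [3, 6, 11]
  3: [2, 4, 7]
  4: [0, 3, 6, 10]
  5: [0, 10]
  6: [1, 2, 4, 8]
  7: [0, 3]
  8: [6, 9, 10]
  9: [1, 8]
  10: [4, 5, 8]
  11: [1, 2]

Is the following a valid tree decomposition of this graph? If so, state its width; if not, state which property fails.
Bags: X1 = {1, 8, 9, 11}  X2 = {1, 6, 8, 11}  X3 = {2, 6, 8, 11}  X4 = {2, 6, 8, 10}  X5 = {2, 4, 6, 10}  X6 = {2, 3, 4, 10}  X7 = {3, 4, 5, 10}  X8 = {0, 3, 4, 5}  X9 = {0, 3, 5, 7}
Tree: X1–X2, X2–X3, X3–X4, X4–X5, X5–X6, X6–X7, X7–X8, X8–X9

Yes; width 3.

Checking the three conditions: (i) the bags cover all of {0, 1, 2, 3, 4, 5, 6, 7, 8, 9, 10, 11}; (ii) for each edge, some bag contains both endpoints; (iii) the bags containing any fixed vertex form a subtree. All hold, so the decomposition is valid with width 4 − 1 = 3.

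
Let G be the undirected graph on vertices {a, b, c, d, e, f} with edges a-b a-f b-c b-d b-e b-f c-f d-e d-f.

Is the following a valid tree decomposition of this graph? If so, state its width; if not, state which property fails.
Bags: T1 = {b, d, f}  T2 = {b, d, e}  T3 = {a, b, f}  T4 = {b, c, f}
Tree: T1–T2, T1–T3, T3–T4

Every vertex of G appears in some bag (union = {a, b, c, d, e, f}); every edge is covered by a bag; and for each vertex v the set of bags containing v is connected in the bag tree. The decomposition is therefore valid. The largest bag has 3 vertices, so the width is 2.

Yes; width 2.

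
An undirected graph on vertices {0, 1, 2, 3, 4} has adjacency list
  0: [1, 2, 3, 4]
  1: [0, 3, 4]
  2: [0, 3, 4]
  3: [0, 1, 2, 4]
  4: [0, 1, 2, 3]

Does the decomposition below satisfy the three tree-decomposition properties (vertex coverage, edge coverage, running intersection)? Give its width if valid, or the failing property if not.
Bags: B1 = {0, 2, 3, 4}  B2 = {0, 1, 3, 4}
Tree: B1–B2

Yes; width 3.

Vertex coverage: the bags together contain {0, 1, 2, 3, 4}, the full vertex set. Edge coverage: each edge of G has both endpoints in at least one bag. Running intersection: for every vertex, the bags containing it form a connected subtree. All three properties hold, so this is a valid tree decomposition of width max|bag| − 1 = 3, and hence tw(G) ≤ 3.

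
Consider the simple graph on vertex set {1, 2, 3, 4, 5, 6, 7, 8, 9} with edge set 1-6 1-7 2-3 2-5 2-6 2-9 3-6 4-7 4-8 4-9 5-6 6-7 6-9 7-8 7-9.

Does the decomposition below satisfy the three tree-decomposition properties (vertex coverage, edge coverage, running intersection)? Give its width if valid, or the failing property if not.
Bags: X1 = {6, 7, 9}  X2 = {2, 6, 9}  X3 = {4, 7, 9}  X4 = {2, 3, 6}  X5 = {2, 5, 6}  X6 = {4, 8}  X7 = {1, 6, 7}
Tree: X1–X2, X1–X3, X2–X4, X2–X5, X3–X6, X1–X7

A tree decomposition must satisfy three properties: every vertex lies in some bag; for every edge, both endpoints lie together in some bag; and for every vertex, the bags containing it form a connected subtree. Here edge (7,8) lies in no bag, so the decomposition is invalid.

No — edge (7,8) lies in no bag.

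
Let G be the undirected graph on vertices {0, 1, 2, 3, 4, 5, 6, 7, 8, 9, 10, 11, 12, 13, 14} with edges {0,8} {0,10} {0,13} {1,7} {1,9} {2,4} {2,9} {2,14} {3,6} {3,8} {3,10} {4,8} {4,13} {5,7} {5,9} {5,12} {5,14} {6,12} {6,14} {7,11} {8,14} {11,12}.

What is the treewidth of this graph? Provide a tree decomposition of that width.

Treewidth 3.
One optimal decomposition is:
Bags: B1 = {0, 4, 10, 13}  B2 = {0, 4, 8, 10}  B3 = {3, 4, 8, 10}  B4 = {2, 3, 4, 8}  B5 = {2, 3, 8, 14}  B6 = {2, 3, 6, 14}  B7 = {2, 6, 9, 14}  B8 = {5, 6, 9, 14}  B9 = {5, 6, 9, 12}  B10 = {1, 5, 9, 12}  B11 = {1, 5, 7, 12}  B12 = {1, 7, 11, 12}
Tree: B1–B2, B2–B3, B3–B4, B4–B5, B5–B6, B6–B7, B7–B8, B8–B9, B9–B10, B10–B11, B11–B12

Each bag holds 4 vertices, so the decomposition has width 3, which upper-bounds the treewidth. For the lower bound: the 4 vertex sets {0,10,13}, {4}, {8}, {2,3,6,14} are disjoint, each induces a connected subgraph, and every pair is joined by at least one edge of G. Contracting each set to a single vertex therefore yields K_{4} as a minor, and since treewidth is minor-monotone, tw(G) ≥ tw(K_{4}) = 3. Therefore the treewidth is 3.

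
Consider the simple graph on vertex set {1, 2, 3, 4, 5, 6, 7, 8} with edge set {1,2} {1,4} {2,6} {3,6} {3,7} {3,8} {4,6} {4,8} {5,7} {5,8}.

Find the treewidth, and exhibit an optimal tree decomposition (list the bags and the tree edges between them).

Treewidth 2.
Bags: B1 = {1, 2, 6}  B2 = {1, 4, 6}  B3 = {3, 4, 6}  B4 = {3, 4, 8}  B5 = {3, 7, 8}  B6 = {5, 7, 8}
Tree: B1–B2, B2–B3, B3–B4, B4–B5, B5–B6

Each bag holds 3 vertices, so the decomposition has width 2, which upper-bounds the treewidth. Since 2–1–4–6–2 is a cycle in G, G is not acyclic. Forests are exactly the graphs of treewidth ≤ 1, so tw(G) ≥ 2. The upper and lower bounds meet at 2, so that is the treewidth.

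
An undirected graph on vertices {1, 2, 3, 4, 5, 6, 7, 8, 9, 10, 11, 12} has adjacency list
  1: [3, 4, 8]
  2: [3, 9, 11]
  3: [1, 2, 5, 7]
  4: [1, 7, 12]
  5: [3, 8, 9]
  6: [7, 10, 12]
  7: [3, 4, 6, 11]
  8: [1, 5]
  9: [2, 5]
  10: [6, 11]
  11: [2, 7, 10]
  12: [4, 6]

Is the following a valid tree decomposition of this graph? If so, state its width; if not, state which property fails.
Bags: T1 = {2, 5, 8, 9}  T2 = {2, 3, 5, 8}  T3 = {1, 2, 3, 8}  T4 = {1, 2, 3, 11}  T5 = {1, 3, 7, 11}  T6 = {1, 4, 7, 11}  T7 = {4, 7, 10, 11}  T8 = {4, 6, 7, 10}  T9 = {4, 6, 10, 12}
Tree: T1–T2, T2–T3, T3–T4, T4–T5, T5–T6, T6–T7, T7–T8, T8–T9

Vertex coverage: the bags together contain {1, 2, 3, 4, 5, 6, 7, 8, 9, 10, 11, 12}, the full vertex set. Edge coverage: each edge of G has both endpoints in at least one bag. Running intersection: for every vertex, the bags containing it form a connected subtree. All three properties hold, so this is a valid tree decomposition of width max|bag| − 1 = 3, and hence tw(G) ≤ 3.

Yes; width 3.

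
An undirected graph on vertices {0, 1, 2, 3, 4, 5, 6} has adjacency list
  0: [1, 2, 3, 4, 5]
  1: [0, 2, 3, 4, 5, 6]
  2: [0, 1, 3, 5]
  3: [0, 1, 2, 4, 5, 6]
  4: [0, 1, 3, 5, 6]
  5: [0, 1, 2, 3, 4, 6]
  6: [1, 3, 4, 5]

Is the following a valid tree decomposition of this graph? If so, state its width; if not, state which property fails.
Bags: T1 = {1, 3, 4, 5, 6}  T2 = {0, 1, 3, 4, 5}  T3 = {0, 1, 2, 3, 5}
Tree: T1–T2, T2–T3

Yes; width 4.

Every vertex of G appears in some bag (union = {0, 1, 2, 3, 4, 5, 6}); every edge is covered by a bag; and for each vertex v the set of bags containing v is connected in the bag tree. The decomposition is therefore valid. The largest bag has 5 vertices, so the width is 4.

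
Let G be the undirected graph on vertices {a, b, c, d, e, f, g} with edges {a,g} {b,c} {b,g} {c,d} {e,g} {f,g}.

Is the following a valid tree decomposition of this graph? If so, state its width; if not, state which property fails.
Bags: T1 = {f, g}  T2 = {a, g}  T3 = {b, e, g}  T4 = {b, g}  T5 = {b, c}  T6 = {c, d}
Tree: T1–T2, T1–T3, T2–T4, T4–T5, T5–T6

A tree decomposition must satisfy three properties: every vertex lies in some bag; for every edge, both endpoints lie together in some bag; and for every vertex, the bags containing it form a connected subtree. Here bags containing vertex b are not connected in the tree, so the decomposition is invalid.

No — bags containing vertex b are not connected in the tree.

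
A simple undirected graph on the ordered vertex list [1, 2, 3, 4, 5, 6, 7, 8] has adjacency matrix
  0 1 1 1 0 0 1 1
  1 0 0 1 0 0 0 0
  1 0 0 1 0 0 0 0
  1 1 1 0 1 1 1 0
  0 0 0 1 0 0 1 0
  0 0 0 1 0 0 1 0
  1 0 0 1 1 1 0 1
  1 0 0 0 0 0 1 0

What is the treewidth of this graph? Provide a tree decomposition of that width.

Treewidth 2.
One such decomposition:
Bags: B1 = {1, 4, 7}  B2 = {4, 5, 7}  B3 = {1, 7, 8}  B4 = {1, 3, 4}  B5 = {1, 2, 4}  B6 = {4, 6, 7}
Tree: B1–B2, B1–B3, B1–B4, B1–B5, B1–B6

Each bag holds 3 vertices, so the decomposition has width 2, which upper-bounds the treewidth. Conversely, {1, 7, 8} is a clique of size 3, and the vertices of any clique must share a bag in every tree decomposition; so some bag has ≥ 3 vertices and tw(G) ≥ 2. Combining the bounds, tw(G) = 2.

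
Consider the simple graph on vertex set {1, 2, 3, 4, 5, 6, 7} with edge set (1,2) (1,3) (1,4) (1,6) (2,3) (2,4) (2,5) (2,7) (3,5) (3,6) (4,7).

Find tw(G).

A width-2 tree decomposition is:
Bags: B1 = {1, 2, 4}  B2 = {1, 2, 3}  B3 = {1, 3, 6}  B4 = {2, 4, 7}  B5 = {2, 3, 5}
Tree: B1–B2, B2–B3, B1–B4, B2–B5
The largest bag has 3 vertices, giving width 2; this decomposition certifies tw(G) ≤ 2. Conversely, {1, 2, 3} is a clique of size 3, and the vertices of any clique must share a bag in every tree decomposition; so some bag has ≥ 3 vertices and tw(G) ≥ 2. Combining the bounds, tw(G) = 2.

2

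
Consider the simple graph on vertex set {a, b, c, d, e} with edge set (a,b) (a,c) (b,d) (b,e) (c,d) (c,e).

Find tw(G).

2

A width-2 tree decomposition is:
Bags: B1 = {b, c, d}  B2 = {a, b, c}  B3 = {b, c, e}
Tree: B1–B2, B2–B3
Each bag holds 3 vertices, so the decomposition has width 2, which upper-bounds the treewidth. For the lower bound, G contains the cycle c–d–b–a–c, so G is not a forest; only forests have treewidth ≤ 1, hence tw(G) ≥ 2. The upper and lower bounds meet at 2, so that is the treewidth.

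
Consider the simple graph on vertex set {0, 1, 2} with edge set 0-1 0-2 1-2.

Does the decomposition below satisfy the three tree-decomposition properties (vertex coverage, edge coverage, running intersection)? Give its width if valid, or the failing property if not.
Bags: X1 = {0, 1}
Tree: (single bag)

No — vertex 2 appears in no bag.

A tree decomposition must satisfy three properties: every vertex lies in some bag; for every edge, both endpoints lie together in some bag; and for every vertex, the bags containing it form a connected subtree. Here vertex 2 appears in no bag, so the decomposition is invalid.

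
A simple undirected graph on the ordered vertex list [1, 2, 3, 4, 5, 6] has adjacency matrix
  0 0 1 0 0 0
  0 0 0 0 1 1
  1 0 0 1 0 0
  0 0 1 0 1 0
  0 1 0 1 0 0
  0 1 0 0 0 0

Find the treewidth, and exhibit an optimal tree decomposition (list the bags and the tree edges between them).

Each bag holds 2 vertices, so the decomposition has width 1, which upper-bounds the treewidth. G has an edge, so its treewidth is at least 1. Hence tw(G) = 1 exactly.

Treewidth 1.
Bags: B1 = {2, 6}  B2 = {2, 5}  B3 = {4, 5}  B4 = {3, 4}  B5 = {1, 3}
Tree: B1–B2, B2–B3, B3–B4, B4–B5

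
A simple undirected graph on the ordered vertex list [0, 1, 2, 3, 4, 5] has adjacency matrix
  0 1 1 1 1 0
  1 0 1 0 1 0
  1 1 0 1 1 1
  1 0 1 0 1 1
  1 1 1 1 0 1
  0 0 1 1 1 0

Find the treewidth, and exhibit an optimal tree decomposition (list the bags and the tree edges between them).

Treewidth 3.
One such decomposition:
Bags: B1 = {0, 1, 2, 4}  B2 = {0, 2, 3, 4}  B3 = {2, 3, 4, 5}
Tree: B1–B2, B2–B3

Every bag has size at most 4, so the width is 4 − 1 = 3 and tw(G) ≤ 3. Conversely, {0, 1, 2, 4} is a clique of size 4, and the vertices of any clique must share a bag in every tree decomposition; so some bag has ≥ 4 vertices and tw(G) ≥ 3. Therefore the treewidth is 3.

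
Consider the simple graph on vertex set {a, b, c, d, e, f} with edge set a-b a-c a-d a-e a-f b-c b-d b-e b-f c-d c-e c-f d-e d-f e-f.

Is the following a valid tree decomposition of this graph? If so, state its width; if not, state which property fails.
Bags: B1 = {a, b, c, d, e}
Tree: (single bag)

A tree decomposition must satisfy three properties: every vertex lies in some bag; for every edge, both endpoints lie together in some bag; and for every vertex, the bags containing it form a connected subtree. Here vertex f appears in no bag, so the decomposition is invalid.

No — vertex f appears in no bag.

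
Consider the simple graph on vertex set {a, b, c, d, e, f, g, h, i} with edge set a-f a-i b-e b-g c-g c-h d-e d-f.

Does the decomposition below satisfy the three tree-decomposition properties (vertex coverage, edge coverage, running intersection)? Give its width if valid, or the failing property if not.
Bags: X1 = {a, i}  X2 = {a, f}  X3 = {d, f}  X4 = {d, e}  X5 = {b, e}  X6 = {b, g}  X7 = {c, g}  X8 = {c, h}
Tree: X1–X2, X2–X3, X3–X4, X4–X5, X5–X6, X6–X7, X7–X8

Yes; width 1.

Checking the three conditions: (i) the bags cover all of {a, b, c, d, e, f, g, h, i}; (ii) for each edge, some bag contains both endpoints; (iii) the bags containing any fixed vertex form a subtree. All hold, so the decomposition is valid with width 2 − 1 = 1.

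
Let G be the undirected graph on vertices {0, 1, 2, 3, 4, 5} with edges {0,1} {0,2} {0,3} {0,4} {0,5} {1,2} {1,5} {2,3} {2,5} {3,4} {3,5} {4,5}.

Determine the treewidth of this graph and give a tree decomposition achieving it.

The largest bag has 4 vertices, giving width 3; this decomposition certifies tw(G) ≤ 3. For the lower bound, the 4 vertices {0, 1, 2, 5} are pairwise adjacent, and any tree decomposition puts a clique entirely inside one bag — forcing width ≥ 3. Hence tw(G) = 3 exactly.

Treewidth 3.
One such decomposition:
Bags: B1 = {0, 1, 2, 5}  B2 = {0, 2, 3, 5}  B3 = {0, 3, 4, 5}
Tree: B1–B2, B2–B3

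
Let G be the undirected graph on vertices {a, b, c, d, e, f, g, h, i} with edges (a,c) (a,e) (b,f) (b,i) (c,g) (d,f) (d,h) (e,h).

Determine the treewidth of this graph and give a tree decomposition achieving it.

Treewidth 1.
One optimal decomposition is:
Bags: B1 = {b, i}  B2 = {b, f}  B3 = {d, f}  B4 = {d, h}  B5 = {e, h}  B6 = {a, e}  B7 = {a, c}  B8 = {c, g}
Tree: B1–B2, B2–B3, B3–B4, B4–B5, B5–B6, B6–B7, B7–B8

The largest bag has 2 vertices, giving width 1; this decomposition certifies tw(G) ≤ 1. G has an edge, so its treewidth is at least 1. Combining the bounds, tw(G) = 1.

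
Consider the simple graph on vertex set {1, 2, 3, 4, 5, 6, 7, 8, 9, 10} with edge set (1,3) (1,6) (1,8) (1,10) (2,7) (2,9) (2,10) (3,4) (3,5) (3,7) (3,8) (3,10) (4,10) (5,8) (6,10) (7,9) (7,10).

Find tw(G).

2

A width-2 tree decomposition is:
Bags: B1 = {1, 3, 10}  B2 = {3, 4, 10}  B3 = {1, 6, 10}  B4 = {3, 7, 10}  B5 = {1, 3, 8}  B6 = {2, 7, 10}  B7 = {2, 7, 9}  B8 = {3, 5, 8}
Tree: B1–B2, B1–B3, B2–B4, B1–B5, B4–B6, B6–B7, B5–B8
The largest bag has 3 vertices, giving width 2; this decomposition certifies tw(G) ≤ 2. Conversely, {2, 7, 9} is a clique of size 3, and the vertices of any clique must share a bag in every tree decomposition; so some bag has ≥ 3 vertices and tw(G) ≥ 2. Hence tw(G) = 2 exactly.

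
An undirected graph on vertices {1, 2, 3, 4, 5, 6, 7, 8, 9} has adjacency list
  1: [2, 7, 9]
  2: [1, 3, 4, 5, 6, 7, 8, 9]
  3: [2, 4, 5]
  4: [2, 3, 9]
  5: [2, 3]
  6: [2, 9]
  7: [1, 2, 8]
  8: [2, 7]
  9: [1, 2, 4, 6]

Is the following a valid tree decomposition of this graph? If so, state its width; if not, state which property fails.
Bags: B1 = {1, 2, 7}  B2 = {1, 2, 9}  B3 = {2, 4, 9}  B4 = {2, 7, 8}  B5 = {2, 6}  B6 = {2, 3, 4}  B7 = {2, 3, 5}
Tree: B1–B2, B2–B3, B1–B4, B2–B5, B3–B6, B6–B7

A tree decomposition must satisfy three properties: every vertex lies in some bag; for every edge, both endpoints lie together in some bag; and for every vertex, the bags containing it form a connected subtree. Here edge (9,6) lies in no bag, so the decomposition is invalid.

No — edge (9,6) lies in no bag.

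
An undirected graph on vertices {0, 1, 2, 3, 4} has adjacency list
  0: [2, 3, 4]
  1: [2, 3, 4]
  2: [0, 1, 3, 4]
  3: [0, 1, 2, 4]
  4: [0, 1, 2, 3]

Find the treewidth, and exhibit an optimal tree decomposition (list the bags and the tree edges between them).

Treewidth 3.
Bags: B1 = {0, 2, 3, 4}  B2 = {1, 2, 3, 4}
Tree: B1–B2

The largest bag has 4 vertices, giving width 3; this decomposition certifies tw(G) ≤ 3. Conversely, {0, 2, 3, 4} is a clique of size 4, and the vertices of any clique must share a bag in every tree decomposition; so some bag has ≥ 4 vertices and tw(G) ≥ 3. Combining the bounds, tw(G) = 3.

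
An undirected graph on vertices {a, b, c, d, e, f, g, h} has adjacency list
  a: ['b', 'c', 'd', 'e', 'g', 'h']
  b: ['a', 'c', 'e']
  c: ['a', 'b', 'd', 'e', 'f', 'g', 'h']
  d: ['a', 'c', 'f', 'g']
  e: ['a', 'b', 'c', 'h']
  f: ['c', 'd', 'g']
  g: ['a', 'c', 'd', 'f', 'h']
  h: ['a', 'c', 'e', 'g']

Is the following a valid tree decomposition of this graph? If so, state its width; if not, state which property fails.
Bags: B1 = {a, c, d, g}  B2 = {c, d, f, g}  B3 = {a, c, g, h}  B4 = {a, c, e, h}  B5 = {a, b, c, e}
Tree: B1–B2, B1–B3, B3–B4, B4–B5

Vertex coverage: the bags together contain {a, b, c, d, e, f, g, h}, the full vertex set. Edge coverage: each edge of G has both endpoints in at least one bag. Running intersection: for every vertex, the bags containing it form a connected subtree. All three properties hold, so this is a valid tree decomposition of width max|bag| − 1 = 3, and hence tw(G) ≤ 3.

Yes; width 3.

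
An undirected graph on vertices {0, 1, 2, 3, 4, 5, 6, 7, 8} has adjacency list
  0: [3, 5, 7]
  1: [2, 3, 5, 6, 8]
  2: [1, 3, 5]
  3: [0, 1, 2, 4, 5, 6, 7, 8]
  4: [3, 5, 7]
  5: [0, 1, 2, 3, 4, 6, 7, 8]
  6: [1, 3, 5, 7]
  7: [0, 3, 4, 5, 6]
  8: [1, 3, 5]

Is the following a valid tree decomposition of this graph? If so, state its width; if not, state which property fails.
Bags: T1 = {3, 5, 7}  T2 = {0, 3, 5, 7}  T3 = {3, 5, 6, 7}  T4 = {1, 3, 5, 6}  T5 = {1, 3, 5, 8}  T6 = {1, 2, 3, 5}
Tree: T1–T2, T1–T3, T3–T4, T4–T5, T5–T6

No — vertex 4 appears in no bag.

A tree decomposition must satisfy three properties: every vertex lies in some bag; for every edge, both endpoints lie together in some bag; and for every vertex, the bags containing it form a connected subtree. Here vertex 4 appears in no bag, so the decomposition is invalid.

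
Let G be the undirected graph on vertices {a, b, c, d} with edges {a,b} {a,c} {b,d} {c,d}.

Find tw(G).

2

A width-2 tree decomposition is:
Bags: B1 = {a, b, c}  B2 = {b, c, d}
Tree: B1–B2
Every bag has size at most 3, so the width is 3 − 1 = 2 and tw(G) ≤ 2. The edges c–a–b–d–c form a cycle, so G is not a tree and its treewidth is at least 2. The upper and lower bounds meet at 2, so that is the treewidth.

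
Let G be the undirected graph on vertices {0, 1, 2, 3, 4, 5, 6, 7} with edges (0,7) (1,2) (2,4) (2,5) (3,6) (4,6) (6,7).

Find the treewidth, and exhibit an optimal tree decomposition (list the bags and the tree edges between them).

Treewidth 1.
One such decomposition:
Bags: B1 = {4, 6}  B2 = {3, 6}  B3 = {2, 4}  B4 = {6, 7}  B5 = {2, 5}  B6 = {0, 7}  B7 = {1, 2}
Tree: B1–B2, B1–B3, B2–B4, B3–B5, B4–B6, B5–B7

Each bag holds 2 vertices, so the decomposition has width 1, which upper-bounds the treewidth. Since G has at least one edge (e.g. 4–6), it is not an edgeless graph, so tw(G) ≥ 1. The upper and lower bounds meet at 1, so that is the treewidth.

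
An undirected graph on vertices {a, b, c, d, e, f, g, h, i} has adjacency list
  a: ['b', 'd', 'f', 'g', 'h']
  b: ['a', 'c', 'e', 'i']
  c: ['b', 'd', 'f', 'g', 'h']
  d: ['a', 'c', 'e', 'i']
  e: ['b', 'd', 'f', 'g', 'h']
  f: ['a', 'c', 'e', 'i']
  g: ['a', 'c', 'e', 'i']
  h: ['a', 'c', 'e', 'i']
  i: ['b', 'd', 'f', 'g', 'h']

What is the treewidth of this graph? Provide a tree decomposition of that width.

The largest bag has 5 vertices, giving width 4; this decomposition certifies tw(G) ≤ 4. For the lower bound: the 5 vertex sets {c,f}, {d,i}, {a,b}, {e}, {h} are disjoint, each induces a connected subgraph, and every pair is joined by at least one edge of G. Contracting each set to a single vertex therefore yields K_{5} as a minor, and since treewidth is minor-monotone, tw(G) ≥ tw(K_{5}) = 4. The upper and lower bounds meet at 4, so that is the treewidth.

Treewidth 4.
One such decomposition:
Bags: B1 = {a, c, e, f, i}  B2 = {a, c, d, e, i}  B3 = {a, b, c, e, i}  B4 = {a, c, e, h, i}  B5 = {a, c, e, g, i}
Tree: B1–B2, B2–B3, B3–B4, B4–B5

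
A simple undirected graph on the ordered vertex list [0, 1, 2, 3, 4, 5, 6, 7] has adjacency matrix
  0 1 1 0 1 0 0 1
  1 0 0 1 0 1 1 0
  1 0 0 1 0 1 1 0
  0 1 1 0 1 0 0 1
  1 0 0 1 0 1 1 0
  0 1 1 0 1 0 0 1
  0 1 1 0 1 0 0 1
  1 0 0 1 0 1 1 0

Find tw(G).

4

A width-4 tree decomposition is:
Bags: B1 = {1, 2, 3, 4, 7}  B2 = {1, 2, 4, 5, 7}  B3 = {0, 1, 2, 4, 7}  B4 = {1, 2, 4, 6, 7}
Tree: B1–B2, B2–B3, B3–B4
Every bag has size at most 5, so the width is 5 − 1 = 4 and tw(G) ≤ 4. For the lower bound: the 5 vertex sets {2,3}, {1,5}, {0,7}, {4}, {6} are disjoint, each induces a connected subgraph, and every pair is joined by at least one edge of G. Contracting each set to a single vertex therefore yields K_{5} as a minor, and since treewidth is minor-monotone, tw(G) ≥ tw(K_{5}) = 4. The upper and lower bounds meet at 4, so that is the treewidth.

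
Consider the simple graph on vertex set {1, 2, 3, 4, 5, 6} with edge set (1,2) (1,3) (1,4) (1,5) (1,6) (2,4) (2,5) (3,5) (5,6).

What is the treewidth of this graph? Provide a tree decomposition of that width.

Treewidth 2.
Bags: B1 = {1, 2, 5}  B2 = {1, 5, 6}  B3 = {1, 2, 4}  B4 = {1, 3, 5}
Tree: B1–B2, B1–B3, B2–B4

The largest bag has 3 vertices, giving width 2; this decomposition certifies tw(G) ≤ 2. For the lower bound, the 3 vertices {1, 2, 4} are pairwise adjacent, and any tree decomposition puts a clique entirely inside one bag — forcing width ≥ 2. Therefore the treewidth is 2.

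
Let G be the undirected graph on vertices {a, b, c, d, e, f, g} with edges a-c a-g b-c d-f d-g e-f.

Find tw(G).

1

A width-1 tree decomposition is:
Bags: B1 = {b, c}  B2 = {a, c}  B3 = {a, g}  B4 = {d, g}  B5 = {d, f}  B6 = {e, f}
Tree: B1–B2, B2–B3, B3–B4, B4–B5, B5–B6
Each bag holds 2 vertices, so the decomposition has width 1, which upper-bounds the treewidth. G has an edge, so its treewidth is at least 1. Hence tw(G) = 1 exactly.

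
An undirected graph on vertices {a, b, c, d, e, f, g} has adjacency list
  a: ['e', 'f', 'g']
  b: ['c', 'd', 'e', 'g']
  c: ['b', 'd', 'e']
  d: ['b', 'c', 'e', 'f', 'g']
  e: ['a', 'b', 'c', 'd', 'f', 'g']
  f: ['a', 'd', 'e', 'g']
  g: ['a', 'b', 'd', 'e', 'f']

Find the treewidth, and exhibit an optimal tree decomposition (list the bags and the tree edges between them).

The largest bag has 4 vertices, giving width 3; this decomposition certifies tw(G) ≤ 3. For the lower bound, the 4 vertices {d, e, f, g} are pairwise adjacent, and any tree decomposition puts a clique entirely inside one bag — forcing width ≥ 3. Combining the bounds, tw(G) = 3.

Treewidth 3.
One optimal decomposition is:
Bags: B1 = {d, e, f, g}  B2 = {a, e, f, g}  B3 = {b, d, e, g}  B4 = {b, c, d, e}
Tree: B1–B2, B1–B3, B3–B4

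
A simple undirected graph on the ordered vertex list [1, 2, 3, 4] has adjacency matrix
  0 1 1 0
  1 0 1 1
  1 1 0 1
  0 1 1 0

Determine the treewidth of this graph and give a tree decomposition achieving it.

The largest bag has 3 vertices, giving width 2; this decomposition certifies tw(G) ≤ 2. Conversely, {1, 2, 3} is a clique of size 3, and the vertices of any clique must share a bag in every tree decomposition; so some bag has ≥ 3 vertices and tw(G) ≥ 2. The upper and lower bounds meet at 2, so that is the treewidth.

Treewidth 2.
Bags: B1 = {1, 2, 3}  B2 = {2, 3, 4}
Tree: B1–B2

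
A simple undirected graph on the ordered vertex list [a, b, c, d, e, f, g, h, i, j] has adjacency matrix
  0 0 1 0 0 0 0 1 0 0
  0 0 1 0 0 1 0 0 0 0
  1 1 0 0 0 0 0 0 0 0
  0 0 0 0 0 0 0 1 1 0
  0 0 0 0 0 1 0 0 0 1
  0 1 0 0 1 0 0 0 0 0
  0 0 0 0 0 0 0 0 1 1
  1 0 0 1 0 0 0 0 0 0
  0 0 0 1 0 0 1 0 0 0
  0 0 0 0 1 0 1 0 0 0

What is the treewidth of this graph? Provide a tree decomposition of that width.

Each bag holds 3 vertices, so the decomposition has width 2, which upper-bounds the treewidth. For the lower bound, G contains the cycle c–b–f–e–j–g–i–d–h–a–c, so G is not a forest; only forests have treewidth ≤ 1, hence tw(G) ≥ 2. Combining the bounds, tw(G) = 2.

Treewidth 2.
One optimal decomposition is:
Bags: B1 = {b, c, f}  B2 = {c, e, f}  B3 = {c, e, j}  B4 = {c, g, j}  B5 = {c, g, i}  B6 = {c, d, i}  B7 = {c, d, h}  B8 = {a, c, h}
Tree: B1–B2, B2–B3, B3–B4, B4–B5, B5–B6, B6–B7, B7–B8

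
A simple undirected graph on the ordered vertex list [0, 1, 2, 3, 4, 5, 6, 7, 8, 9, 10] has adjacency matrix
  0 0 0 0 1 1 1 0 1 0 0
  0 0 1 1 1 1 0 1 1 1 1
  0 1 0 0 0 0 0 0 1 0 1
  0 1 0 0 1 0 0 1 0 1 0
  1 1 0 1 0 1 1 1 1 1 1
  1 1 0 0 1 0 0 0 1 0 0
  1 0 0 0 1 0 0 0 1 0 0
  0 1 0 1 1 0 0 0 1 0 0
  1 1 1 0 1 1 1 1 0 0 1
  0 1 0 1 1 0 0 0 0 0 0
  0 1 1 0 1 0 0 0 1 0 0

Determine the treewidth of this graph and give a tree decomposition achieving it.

Treewidth 3.
Bags: B1 = {1, 4, 5, 8}  B2 = {1, 4, 8, 10}  B3 = {1, 4, 7, 8}  B4 = {1, 3, 4, 7}  B5 = {1, 3, 4, 9}  B6 = {0, 4, 5, 8}  B7 = {1, 2, 8, 10}  B8 = {0, 4, 6, 8}
Tree: B1–B2, B2–B3, B3–B4, B4–B5, B1–B6, B2–B7, B6–B8

Each bag holds 4 vertices, so the decomposition has width 3, which upper-bounds the treewidth. On the other hand G contains the 4-clique {1, 2, 8, 10}. A clique must lie in a single bag of any decomposition, so no decomposition can have width below 3. The upper and lower bounds meet at 3, so that is the treewidth.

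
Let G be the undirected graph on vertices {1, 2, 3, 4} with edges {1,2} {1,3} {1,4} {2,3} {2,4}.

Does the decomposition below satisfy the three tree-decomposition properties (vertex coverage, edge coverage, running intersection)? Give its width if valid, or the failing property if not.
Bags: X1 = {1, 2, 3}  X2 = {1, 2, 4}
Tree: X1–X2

Yes; width 2.

Checking the three conditions: (i) the bags cover all of {1, 2, 3, 4}; (ii) for each edge, some bag contains both endpoints; (iii) the bags containing any fixed vertex form a subtree. All hold, so the decomposition is valid with width 3 − 1 = 2.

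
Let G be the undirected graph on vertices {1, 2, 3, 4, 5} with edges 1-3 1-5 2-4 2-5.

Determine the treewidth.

1

A width-1 tree decomposition is:
Bags: B1 = {2, 5}  B2 = {1, 5}  B3 = {2, 4}  B4 = {1, 3}
Tree: B1–B2, B1–B3, B2–B4
Each bag holds 2 vertices, so the decomposition has width 1, which upper-bounds the treewidth. G has an edge, so its treewidth is at least 1. The upper and lower bounds meet at 1, so that is the treewidth.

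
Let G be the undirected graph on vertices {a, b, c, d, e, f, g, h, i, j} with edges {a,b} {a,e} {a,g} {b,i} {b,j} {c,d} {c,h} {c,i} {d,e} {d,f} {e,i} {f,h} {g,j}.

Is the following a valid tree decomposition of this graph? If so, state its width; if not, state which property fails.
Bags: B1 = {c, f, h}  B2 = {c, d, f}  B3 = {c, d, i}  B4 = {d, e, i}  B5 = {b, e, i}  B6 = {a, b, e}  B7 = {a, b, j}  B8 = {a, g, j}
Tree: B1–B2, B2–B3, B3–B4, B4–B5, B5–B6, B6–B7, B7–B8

Yes; width 2.

Every vertex of G appears in some bag (union = {a, b, c, d, e, f, g, h, i, j}); every edge is covered by a bag; and for each vertex v the set of bags containing v is connected in the bag tree. The decomposition is therefore valid. The largest bag has 3 vertices, so the width is 2.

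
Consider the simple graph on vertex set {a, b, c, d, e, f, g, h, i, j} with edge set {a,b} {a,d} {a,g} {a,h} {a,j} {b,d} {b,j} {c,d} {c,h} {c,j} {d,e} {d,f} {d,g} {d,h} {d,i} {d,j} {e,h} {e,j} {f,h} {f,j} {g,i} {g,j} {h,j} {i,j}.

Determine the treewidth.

3

A width-3 tree decomposition is:
Bags: B1 = {a, d, h, j}  B2 = {a, b, d, j}  B3 = {a, d, g, j}  B4 = {d, f, h, j}  B5 = {d, e, h, j}  B6 = {c, d, h, j}  B7 = {d, g, i, j}
Tree: B1–B2, B2–B3, B1–B4, B4–B5, B1–B6, B3–B7
The largest bag has 4 vertices, giving width 3; this decomposition certifies tw(G) ≤ 3. On the other hand G contains the 4-clique {a, d, g, j}. A clique must lie in a single bag of any decomposition, so no decomposition can have width below 3. The upper and lower bounds meet at 3, so that is the treewidth.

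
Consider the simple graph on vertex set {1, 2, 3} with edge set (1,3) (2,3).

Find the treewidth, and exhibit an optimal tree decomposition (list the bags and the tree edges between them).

The largest bag has 2 vertices, giving width 1; this decomposition certifies tw(G) ≤ 1. Since G has at least one edge (e.g. 1–3), it is not an edgeless graph, so tw(G) ≥ 1. The upper and lower bounds meet at 1, so that is the treewidth.

Treewidth 1.
One optimal decomposition is:
Bags: B1 = {1, 3}  B2 = {2, 3}
Tree: B1–B2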